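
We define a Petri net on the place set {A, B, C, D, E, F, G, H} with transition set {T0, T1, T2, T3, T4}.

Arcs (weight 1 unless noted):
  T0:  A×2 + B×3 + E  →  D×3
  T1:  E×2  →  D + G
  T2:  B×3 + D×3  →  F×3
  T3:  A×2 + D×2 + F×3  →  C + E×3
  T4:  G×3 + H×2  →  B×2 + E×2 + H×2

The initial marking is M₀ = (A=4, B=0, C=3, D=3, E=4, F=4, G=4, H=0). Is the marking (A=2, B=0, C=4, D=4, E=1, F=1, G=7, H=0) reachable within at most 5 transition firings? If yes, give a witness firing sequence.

YES — reachable via ⟨T1, T1, T3, T1⟩ (4 firings)

step 1: fire T1:  (A=4, B=0, C=3, D=3, E=4, F=4, G=4, H=0) → (A=4, B=0, C=3, D=4, E=2, F=4, G=5, H=0)
step 2: fire T1:  (A=4, B=0, C=3, D=4, E=2, F=4, G=5, H=0) → (A=4, B=0, C=3, D=5, E=0, F=4, G=6, H=0)
step 3: fire T3:  (A=4, B=0, C=3, D=5, E=0, F=4, G=6, H=0) → (A=2, B=0, C=4, D=3, E=3, F=1, G=6, H=0)
step 4: fire T1:  (A=2, B=0, C=4, D=3, E=3, F=1, G=6, H=0) → (A=2, B=0, C=4, D=4, E=1, F=1, G=7, H=0)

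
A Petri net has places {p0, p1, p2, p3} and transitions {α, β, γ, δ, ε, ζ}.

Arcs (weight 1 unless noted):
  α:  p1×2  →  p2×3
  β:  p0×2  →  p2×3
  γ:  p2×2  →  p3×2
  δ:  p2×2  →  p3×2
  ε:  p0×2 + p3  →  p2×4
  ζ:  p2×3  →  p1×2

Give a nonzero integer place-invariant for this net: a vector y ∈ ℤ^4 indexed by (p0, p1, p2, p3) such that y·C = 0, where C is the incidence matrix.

Incidence matrix C (rows=places, cols=transitions):
        α    β    γ    δ    ε    ζ
   p0   0   -2    0    0   -2    0
   p1  -2    0    0    0    0    2
   p2   3    3   -2   -2    4   -3
   p3   0    0    2    2   -1    0

Candidate y = [3, 3, 2, 2]; check y·C column-wise:
  col α: 3·0 + 3·-2 + 2·3 + 2·0 = 0
  col β: 3·-2 + 3·0 + 2·3 + 2·0 = 0
  col γ: 3·0 + 3·0 + 2·-2 + 2·2 = 0
  col δ: 3·0 + 3·0 + 2·-2 + 2·2 = 0
  col ε: 3·-2 + 3·0 + 2·4 + 2·-1 = 0
  col ζ: 3·0 + 3·2 + 2·-3 + 2·0 = 0

y = (p0:3, p1:3, p2:2, p3:2)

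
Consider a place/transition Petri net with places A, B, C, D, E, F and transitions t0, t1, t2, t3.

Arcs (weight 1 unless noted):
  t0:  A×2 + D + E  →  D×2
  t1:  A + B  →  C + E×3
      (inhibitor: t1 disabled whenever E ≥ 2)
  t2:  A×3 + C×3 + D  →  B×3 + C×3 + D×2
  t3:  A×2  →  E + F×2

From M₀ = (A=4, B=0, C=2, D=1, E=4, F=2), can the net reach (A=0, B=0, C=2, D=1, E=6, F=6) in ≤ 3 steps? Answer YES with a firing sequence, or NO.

YES — reachable via ⟨t3, t3⟩ (2 firings)

step 1: fire t3:  (A=4, B=0, C=2, D=1, E=4, F=2) → (A=2, B=0, C=2, D=1, E=5, F=4)
step 2: fire t3:  (A=2, B=0, C=2, D=1, E=5, F=4) → (A=0, B=0, C=2, D=1, E=6, F=6)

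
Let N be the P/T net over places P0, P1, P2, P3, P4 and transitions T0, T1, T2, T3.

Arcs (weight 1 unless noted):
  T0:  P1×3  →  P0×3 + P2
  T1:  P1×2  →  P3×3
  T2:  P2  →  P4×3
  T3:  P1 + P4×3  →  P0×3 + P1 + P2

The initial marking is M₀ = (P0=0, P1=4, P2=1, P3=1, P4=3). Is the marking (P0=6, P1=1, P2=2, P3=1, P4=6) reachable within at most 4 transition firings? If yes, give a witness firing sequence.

depth 0: 1 marking
depth 1: 5 markings reached so far
depth 2: 11 markings reached so far
depth 3: 18 markings reached so far
depth 4: 24 markings reached so far
target is not among the 24 markings reachable within 4 steps

NO — not reachable within 4 firings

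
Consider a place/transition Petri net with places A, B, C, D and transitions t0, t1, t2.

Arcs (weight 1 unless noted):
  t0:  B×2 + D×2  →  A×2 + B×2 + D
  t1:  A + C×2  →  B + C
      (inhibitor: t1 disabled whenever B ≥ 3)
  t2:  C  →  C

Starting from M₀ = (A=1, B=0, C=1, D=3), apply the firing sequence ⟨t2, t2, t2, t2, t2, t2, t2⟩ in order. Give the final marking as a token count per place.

(A=1, B=0, C=1, D=3)

step 1: fire t2:  (A=1, B=0, C=1, D=3) → (A=1, B=0, C=1, D=3)
step 2: fire t2:  (A=1, B=0, C=1, D=3) → (A=1, B=0, C=1, D=3)
step 3: fire t2:  (A=1, B=0, C=1, D=3) → (A=1, B=0, C=1, D=3)
step 4: fire t2:  (A=1, B=0, C=1, D=3) → (A=1, B=0, C=1, D=3)
step 5: fire t2:  (A=1, B=0, C=1, D=3) → (A=1, B=0, C=1, D=3)
step 6: fire t2:  (A=1, B=0, C=1, D=3) → (A=1, B=0, C=1, D=3)
step 7: fire t2:  (A=1, B=0, C=1, D=3) → (A=1, B=0, C=1, D=3)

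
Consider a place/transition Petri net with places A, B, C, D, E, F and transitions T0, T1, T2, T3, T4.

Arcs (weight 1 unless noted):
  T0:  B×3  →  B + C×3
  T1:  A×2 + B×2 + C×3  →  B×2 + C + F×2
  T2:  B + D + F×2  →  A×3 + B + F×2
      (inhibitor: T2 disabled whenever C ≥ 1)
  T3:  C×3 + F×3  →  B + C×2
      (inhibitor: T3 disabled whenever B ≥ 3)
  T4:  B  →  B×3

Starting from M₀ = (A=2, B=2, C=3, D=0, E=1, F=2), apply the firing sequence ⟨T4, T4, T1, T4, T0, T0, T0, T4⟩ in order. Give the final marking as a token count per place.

step 1: fire T4:  (A=2, B=2, C=3, D=0, E=1, F=2) → (A=2, B=4, C=3, D=0, E=1, F=2)
step 2: fire T4:  (A=2, B=4, C=3, D=0, E=1, F=2) → (A=2, B=6, C=3, D=0, E=1, F=2)
step 3: fire T1:  (A=2, B=6, C=3, D=0, E=1, F=2) → (A=0, B=6, C=1, D=0, E=1, F=4)
step 4: fire T4:  (A=0, B=6, C=1, D=0, E=1, F=4) → (A=0, B=8, C=1, D=0, E=1, F=4)
step 5: fire T0:  (A=0, B=8, C=1, D=0, E=1, F=4) → (A=0, B=6, C=4, D=0, E=1, F=4)
step 6: fire T0:  (A=0, B=6, C=4, D=0, E=1, F=4) → (A=0, B=4, C=7, D=0, E=1, F=4)
step 7: fire T0:  (A=0, B=4, C=7, D=0, E=1, F=4) → (A=0, B=2, C=10, D=0, E=1, F=4)
step 8: fire T4:  (A=0, B=2, C=10, D=0, E=1, F=4) → (A=0, B=4, C=10, D=0, E=1, F=4)

(A=0, B=4, C=10, D=0, E=1, F=4)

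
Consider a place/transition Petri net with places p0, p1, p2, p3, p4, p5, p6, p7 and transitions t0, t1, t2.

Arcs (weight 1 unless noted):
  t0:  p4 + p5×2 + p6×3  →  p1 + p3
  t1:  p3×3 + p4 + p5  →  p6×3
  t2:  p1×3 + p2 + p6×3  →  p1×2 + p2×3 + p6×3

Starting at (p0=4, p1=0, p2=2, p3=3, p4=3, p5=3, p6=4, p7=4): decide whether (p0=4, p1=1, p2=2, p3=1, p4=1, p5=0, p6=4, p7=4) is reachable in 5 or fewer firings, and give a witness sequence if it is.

step 1: fire t0:  (p0=4, p1=0, p2=2, p3=3, p4=3, p5=3, p6=4, p7=4) → (p0=4, p1=1, p2=2, p3=4, p4=2, p5=1, p6=1, p7=4)
step 2: fire t1:  (p0=4, p1=1, p2=2, p3=4, p4=2, p5=1, p6=1, p7=4) → (p0=4, p1=1, p2=2, p3=1, p4=1, p5=0, p6=4, p7=4)

YES — reachable via ⟨t0, t1⟩ (2 firings)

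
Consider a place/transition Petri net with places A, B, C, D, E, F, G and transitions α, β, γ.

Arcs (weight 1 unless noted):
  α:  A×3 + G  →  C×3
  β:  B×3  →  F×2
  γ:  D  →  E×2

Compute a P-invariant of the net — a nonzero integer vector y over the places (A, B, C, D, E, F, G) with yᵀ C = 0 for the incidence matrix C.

Incidence matrix C (rows=places, cols=transitions):
        α    β    γ
    A  -3    0    0
    B   0   -3    0
    C   3    0    0
    D   0    0   -1
    E   0    0    2
    F   0    2    0
    G  -1    0    0

Candidate y = [1, 0, 1, 0, 0, 0, 0]; check y·C column-wise:
  col α: 1·-3 + 1·3 + 0·-1 = 0
  col β: 1·0 + 0·-3 + 1·0 + 0·2 = 0
  col γ: 1·0 + 1·0 + 0·-1 + 0·2 = 0

y = (A:1, B:0, C:1, D:0, E:0, F:0, G:0)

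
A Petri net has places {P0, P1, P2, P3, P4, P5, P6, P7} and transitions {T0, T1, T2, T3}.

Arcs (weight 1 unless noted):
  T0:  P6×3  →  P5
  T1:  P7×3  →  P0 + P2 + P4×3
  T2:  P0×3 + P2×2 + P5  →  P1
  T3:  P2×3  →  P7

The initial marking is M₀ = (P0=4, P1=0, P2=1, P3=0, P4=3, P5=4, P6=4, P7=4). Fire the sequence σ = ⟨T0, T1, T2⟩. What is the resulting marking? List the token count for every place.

(P0=2, P1=1, P2=0, P3=0, P4=6, P5=4, P6=1, P7=1)

step 1: fire T0:  (P0=4, P1=0, P2=1, P3=0, P4=3, P5=4, P6=4, P7=4) → (P0=4, P1=0, P2=1, P3=0, P4=3, P5=5, P6=1, P7=4)
step 2: fire T1:  (P0=4, P1=0, P2=1, P3=0, P4=3, P5=5, P6=1, P7=4) → (P0=5, P1=0, P2=2, P3=0, P4=6, P5=5, P6=1, P7=1)
step 3: fire T2:  (P0=5, P1=0, P2=2, P3=0, P4=6, P5=5, P6=1, P7=1) → (P0=2, P1=1, P2=0, P3=0, P4=6, P5=4, P6=1, P7=1)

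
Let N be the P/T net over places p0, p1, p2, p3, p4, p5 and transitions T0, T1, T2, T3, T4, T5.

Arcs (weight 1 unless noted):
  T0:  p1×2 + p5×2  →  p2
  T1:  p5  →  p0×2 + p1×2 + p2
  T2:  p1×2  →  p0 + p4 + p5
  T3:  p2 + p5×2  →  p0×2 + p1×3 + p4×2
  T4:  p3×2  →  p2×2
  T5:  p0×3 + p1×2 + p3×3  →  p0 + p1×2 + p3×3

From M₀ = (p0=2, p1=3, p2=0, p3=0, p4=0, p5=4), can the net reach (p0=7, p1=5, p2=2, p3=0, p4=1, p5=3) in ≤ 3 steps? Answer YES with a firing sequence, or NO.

step 1: fire T1:  (p0=2, p1=3, p2=0, p3=0, p4=0, p5=4) → (p0=4, p1=5, p2=1, p3=0, p4=0, p5=3)
step 2: fire T1:  (p0=4, p1=5, p2=1, p3=0, p4=0, p5=3) → (p0=6, p1=7, p2=2, p3=0, p4=0, p5=2)
step 3: fire T2:  (p0=6, p1=7, p2=2, p3=0, p4=0, p5=2) → (p0=7, p1=5, p2=2, p3=0, p4=1, p5=3)

YES — reachable via ⟨T1, T1, T2⟩ (3 firings)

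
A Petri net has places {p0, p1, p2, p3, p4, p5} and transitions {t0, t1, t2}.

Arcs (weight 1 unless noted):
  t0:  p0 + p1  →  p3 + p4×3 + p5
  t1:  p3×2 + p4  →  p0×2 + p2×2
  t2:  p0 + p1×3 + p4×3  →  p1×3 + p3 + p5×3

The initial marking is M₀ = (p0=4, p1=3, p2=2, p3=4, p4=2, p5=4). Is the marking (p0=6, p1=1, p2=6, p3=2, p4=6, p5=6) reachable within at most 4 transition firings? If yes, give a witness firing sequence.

step 1: fire t0:  (p0=4, p1=3, p2=2, p3=4, p4=2, p5=4) → (p0=3, p1=2, p2=2, p3=5, p4=5, p5=5)
step 2: fire t0:  (p0=3, p1=2, p2=2, p3=5, p4=5, p5=5) → (p0=2, p1=1, p2=2, p3=6, p4=8, p5=6)
step 3: fire t1:  (p0=2, p1=1, p2=2, p3=6, p4=8, p5=6) → (p0=4, p1=1, p2=4, p3=4, p4=7, p5=6)
step 4: fire t1:  (p0=4, p1=1, p2=4, p3=4, p4=7, p5=6) → (p0=6, p1=1, p2=6, p3=2, p4=6, p5=6)

YES — reachable via ⟨t0, t0, t1, t1⟩ (4 firings)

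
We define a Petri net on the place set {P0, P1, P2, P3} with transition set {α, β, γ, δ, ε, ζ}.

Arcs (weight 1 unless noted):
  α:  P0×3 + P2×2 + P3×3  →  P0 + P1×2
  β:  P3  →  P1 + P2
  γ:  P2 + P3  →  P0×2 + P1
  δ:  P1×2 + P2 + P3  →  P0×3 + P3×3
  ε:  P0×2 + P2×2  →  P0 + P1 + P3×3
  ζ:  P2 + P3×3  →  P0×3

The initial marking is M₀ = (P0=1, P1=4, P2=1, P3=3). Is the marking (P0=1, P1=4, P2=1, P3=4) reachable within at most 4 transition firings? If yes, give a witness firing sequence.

NO — not reachable within 4 firings

depth 0: 1 marking
depth 1: 5 markings reached so far
depth 2: 8 markings reached so far
depth 3: 15 markings reached so far
depth 4: 22 markings reached so far
target is not among the 22 markings reachable within 4 steps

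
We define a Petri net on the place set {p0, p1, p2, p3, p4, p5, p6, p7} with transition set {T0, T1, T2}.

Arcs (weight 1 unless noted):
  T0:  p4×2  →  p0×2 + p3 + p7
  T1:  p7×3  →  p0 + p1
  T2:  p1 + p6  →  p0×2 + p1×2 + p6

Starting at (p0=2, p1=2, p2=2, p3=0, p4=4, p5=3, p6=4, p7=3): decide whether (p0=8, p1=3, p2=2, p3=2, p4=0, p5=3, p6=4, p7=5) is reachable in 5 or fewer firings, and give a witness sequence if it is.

YES — reachable via ⟨T0, T0, T2⟩ (3 firings)

step 1: fire T0:  (p0=2, p1=2, p2=2, p3=0, p4=4, p5=3, p6=4, p7=3) → (p0=4, p1=2, p2=2, p3=1, p4=2, p5=3, p6=4, p7=4)
step 2: fire T0:  (p0=4, p1=2, p2=2, p3=1, p4=2, p5=3, p6=4, p7=4) → (p0=6, p1=2, p2=2, p3=2, p4=0, p5=3, p6=4, p7=5)
step 3: fire T2:  (p0=6, p1=2, p2=2, p3=2, p4=0, p5=3, p6=4, p7=5) → (p0=8, p1=3, p2=2, p3=2, p4=0, p5=3, p6=4, p7=5)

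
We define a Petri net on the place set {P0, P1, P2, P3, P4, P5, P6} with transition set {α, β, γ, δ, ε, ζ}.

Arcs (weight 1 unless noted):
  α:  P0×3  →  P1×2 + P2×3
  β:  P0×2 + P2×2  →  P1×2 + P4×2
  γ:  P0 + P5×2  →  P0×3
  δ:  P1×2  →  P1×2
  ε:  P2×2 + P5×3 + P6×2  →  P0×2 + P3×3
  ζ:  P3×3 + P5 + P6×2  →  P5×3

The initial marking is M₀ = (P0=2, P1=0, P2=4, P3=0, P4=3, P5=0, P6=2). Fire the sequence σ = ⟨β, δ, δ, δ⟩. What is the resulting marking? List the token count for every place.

step 1: fire β:  (P0=2, P1=0, P2=4, P3=0, P4=3, P5=0, P6=2) → (P0=0, P1=2, P2=2, P3=0, P4=5, P5=0, P6=2)
step 2: fire δ:  (P0=0, P1=2, P2=2, P3=0, P4=5, P5=0, P6=2) → (P0=0, P1=2, P2=2, P3=0, P4=5, P5=0, P6=2)
step 3: fire δ:  (P0=0, P1=2, P2=2, P3=0, P4=5, P5=0, P6=2) → (P0=0, P1=2, P2=2, P3=0, P4=5, P5=0, P6=2)
step 4: fire δ:  (P0=0, P1=2, P2=2, P3=0, P4=5, P5=0, P6=2) → (P0=0, P1=2, P2=2, P3=0, P4=5, P5=0, P6=2)

(P0=0, P1=2, P2=2, P3=0, P4=5, P5=0, P6=2)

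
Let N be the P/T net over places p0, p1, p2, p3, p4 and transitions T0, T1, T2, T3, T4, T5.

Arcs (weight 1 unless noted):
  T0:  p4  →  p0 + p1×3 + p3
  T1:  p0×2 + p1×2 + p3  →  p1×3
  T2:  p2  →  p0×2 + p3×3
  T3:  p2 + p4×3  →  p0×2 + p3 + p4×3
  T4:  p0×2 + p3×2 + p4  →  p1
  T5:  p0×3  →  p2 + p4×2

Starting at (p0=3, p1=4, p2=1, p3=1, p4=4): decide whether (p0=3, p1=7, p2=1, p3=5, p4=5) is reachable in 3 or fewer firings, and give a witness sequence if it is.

YES — reachable via ⟨T0, T2, T5⟩ (3 firings)

step 1: fire T0:  (p0=3, p1=4, p2=1, p3=1, p4=4) → (p0=4, p1=7, p2=1, p3=2, p4=3)
step 2: fire T2:  (p0=4, p1=7, p2=1, p3=2, p4=3) → (p0=6, p1=7, p2=0, p3=5, p4=3)
step 3: fire T5:  (p0=6, p1=7, p2=0, p3=5, p4=3) → (p0=3, p1=7, p2=1, p3=5, p4=5)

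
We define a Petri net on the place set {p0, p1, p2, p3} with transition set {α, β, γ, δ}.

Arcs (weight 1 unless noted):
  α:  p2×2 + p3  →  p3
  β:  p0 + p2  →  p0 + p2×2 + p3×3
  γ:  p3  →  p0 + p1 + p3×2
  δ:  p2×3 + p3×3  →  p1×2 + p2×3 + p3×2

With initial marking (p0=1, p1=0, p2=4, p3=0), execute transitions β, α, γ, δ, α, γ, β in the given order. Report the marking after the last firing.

(p0=3, p1=4, p2=2, p3=7)

step 1: fire β:  (p0=1, p1=0, p2=4, p3=0) → (p0=1, p1=0, p2=5, p3=3)
step 2: fire α:  (p0=1, p1=0, p2=5, p3=3) → (p0=1, p1=0, p2=3, p3=3)
step 3: fire γ:  (p0=1, p1=0, p2=3, p3=3) → (p0=2, p1=1, p2=3, p3=4)
step 4: fire δ:  (p0=2, p1=1, p2=3, p3=4) → (p0=2, p1=3, p2=3, p3=3)
step 5: fire α:  (p0=2, p1=3, p2=3, p3=3) → (p0=2, p1=3, p2=1, p3=3)
step 6: fire γ:  (p0=2, p1=3, p2=1, p3=3) → (p0=3, p1=4, p2=1, p3=4)
step 7: fire β:  (p0=3, p1=4, p2=1, p3=4) → (p0=3, p1=4, p2=2, p3=7)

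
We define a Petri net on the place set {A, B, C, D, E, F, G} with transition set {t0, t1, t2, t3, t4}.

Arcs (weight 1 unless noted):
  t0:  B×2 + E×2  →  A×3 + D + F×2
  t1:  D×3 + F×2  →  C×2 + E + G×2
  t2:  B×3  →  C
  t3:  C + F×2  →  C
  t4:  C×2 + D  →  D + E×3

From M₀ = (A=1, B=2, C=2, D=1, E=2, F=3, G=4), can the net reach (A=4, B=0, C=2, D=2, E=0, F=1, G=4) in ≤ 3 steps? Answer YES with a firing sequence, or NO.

step 1: fire t0:  (A=1, B=2, C=2, D=1, E=2, F=3, G=4) → (A=4, B=0, C=2, D=2, E=0, F=5, G=4)
step 2: fire t3:  (A=4, B=0, C=2, D=2, E=0, F=5, G=4) → (A=4, B=0, C=2, D=2, E=0, F=3, G=4)
step 3: fire t3:  (A=4, B=0, C=2, D=2, E=0, F=3, G=4) → (A=4, B=0, C=2, D=2, E=0, F=1, G=4)

YES — reachable via ⟨t0, t3, t3⟩ (3 firings)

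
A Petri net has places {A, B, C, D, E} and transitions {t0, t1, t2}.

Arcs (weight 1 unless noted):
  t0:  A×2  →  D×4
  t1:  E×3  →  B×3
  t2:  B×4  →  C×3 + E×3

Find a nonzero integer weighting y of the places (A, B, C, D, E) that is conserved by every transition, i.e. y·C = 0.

y = (A:2, B:0, C:0, D:1, E:0)

Incidence matrix C (rows=places, cols=transitions):
       t0   t1   t2
    A  -2    0    0
    B   0    3   -4
    C   0    0    3
    D   4    0    0
    E   0   -3    3

Candidate y = [2, 0, 0, 1, 0]; check y·C column-wise:
  col t0: 2·-2 + 1·4 = 0
  col t1: 2·0 + 0·3 + 1·0 + 0·-3 = 0
  col t2: 2·0 + 0·-4 + 0·3 + 1·0 + 0·3 = 0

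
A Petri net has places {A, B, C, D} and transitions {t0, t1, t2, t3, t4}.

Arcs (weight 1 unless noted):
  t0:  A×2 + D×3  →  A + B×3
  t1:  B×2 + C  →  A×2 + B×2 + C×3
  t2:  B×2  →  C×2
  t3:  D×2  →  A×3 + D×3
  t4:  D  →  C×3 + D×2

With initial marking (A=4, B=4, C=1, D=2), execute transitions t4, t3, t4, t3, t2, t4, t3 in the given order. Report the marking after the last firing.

(A=13, B=2, C=12, D=8)

step 1: fire t4:  (A=4, B=4, C=1, D=2) → (A=4, B=4, C=4, D=3)
step 2: fire t3:  (A=4, B=4, C=4, D=3) → (A=7, B=4, C=4, D=4)
step 3: fire t4:  (A=7, B=4, C=4, D=4) → (A=7, B=4, C=7, D=5)
step 4: fire t3:  (A=7, B=4, C=7, D=5) → (A=10, B=4, C=7, D=6)
step 5: fire t2:  (A=10, B=4, C=7, D=6) → (A=10, B=2, C=9, D=6)
step 6: fire t4:  (A=10, B=2, C=9, D=6) → (A=10, B=2, C=12, D=7)
step 7: fire t3:  (A=10, B=2, C=12, D=7) → (A=13, B=2, C=12, D=8)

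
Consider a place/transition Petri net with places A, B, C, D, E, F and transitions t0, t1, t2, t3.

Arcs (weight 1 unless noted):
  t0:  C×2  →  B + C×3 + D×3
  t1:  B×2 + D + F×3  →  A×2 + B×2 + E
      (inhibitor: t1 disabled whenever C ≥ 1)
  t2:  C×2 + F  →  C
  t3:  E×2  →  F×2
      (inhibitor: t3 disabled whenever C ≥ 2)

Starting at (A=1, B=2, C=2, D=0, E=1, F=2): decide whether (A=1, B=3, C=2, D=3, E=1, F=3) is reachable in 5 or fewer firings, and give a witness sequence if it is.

depth 0: 1 marking
depth 1: 3 markings reached so far
depth 2: 5 markings reached so far
depth 3: 8 markings reached so far
depth 4: 11 markings reached so far
depth 5: 14 markings reached so far
target is not among the 14 markings reachable within 5 steps

NO — not reachable within 5 firings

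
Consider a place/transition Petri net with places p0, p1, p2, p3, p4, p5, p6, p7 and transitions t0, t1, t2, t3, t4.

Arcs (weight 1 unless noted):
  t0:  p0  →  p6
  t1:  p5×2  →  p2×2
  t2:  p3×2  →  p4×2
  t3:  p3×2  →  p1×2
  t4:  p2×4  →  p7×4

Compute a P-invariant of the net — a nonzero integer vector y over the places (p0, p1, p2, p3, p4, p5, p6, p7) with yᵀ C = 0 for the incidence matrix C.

y = (p0:0, p1:1, p2:0, p3:1, p4:1, p5:0, p6:0, p7:0)

Incidence matrix C (rows=places, cols=transitions):
       t0   t1   t2   t3   t4
   p0  -1    0    0    0    0
   p1   0    0    0    2    0
   p2   0    2    0    0   -4
   p3   0    0   -2   -2    0
   p4   0    0    2    0    0
   p5   0   -2    0    0    0
   p6   1    0    0    0    0
   p7   0    0    0    0    4

Candidate y = [0, 1, 0, 1, 1, 0, 0, 0]; check y·C column-wise:
  col t0: 0·-1 + 1·0 + 1·0 + 1·0 + 0·1 = 0
  col t1: 1·0 + 0·2 + 1·0 + 1·0 + 0·-2 = 0
  col t2: 1·0 + 1·-2 + 1·2 = 0
  col t3: 1·2 + 1·-2 + 1·0 = 0
  col t4: 1·0 + 0·-4 + 1·0 + 1·0 + 0·4 = 0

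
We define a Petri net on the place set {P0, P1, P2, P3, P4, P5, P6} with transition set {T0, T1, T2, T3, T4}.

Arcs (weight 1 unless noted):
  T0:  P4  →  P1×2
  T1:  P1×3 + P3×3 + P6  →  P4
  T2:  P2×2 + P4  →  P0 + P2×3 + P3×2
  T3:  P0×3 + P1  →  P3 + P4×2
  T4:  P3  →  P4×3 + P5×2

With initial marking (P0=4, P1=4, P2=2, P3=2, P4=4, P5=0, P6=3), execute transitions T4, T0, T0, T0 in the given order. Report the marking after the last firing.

(P0=4, P1=10, P2=2, P3=1, P4=4, P5=2, P6=3)

step 1: fire T4:  (P0=4, P1=4, P2=2, P3=2, P4=4, P5=0, P6=3) → (P0=4, P1=4, P2=2, P3=1, P4=7, P5=2, P6=3)
step 2: fire T0:  (P0=4, P1=4, P2=2, P3=1, P4=7, P5=2, P6=3) → (P0=4, P1=6, P2=2, P3=1, P4=6, P5=2, P6=3)
step 3: fire T0:  (P0=4, P1=6, P2=2, P3=1, P4=6, P5=2, P6=3) → (P0=4, P1=8, P2=2, P3=1, P4=5, P5=2, P6=3)
step 4: fire T0:  (P0=4, P1=8, P2=2, P3=1, P4=5, P5=2, P6=3) → (P0=4, P1=10, P2=2, P3=1, P4=4, P5=2, P6=3)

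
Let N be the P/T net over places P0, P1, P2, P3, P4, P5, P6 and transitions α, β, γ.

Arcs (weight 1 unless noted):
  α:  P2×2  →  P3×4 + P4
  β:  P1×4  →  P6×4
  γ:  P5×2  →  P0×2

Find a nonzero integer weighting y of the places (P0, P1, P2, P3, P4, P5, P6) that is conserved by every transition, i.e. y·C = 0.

y = (P0:0, P1:0, P2:2, P3:1, P4:0, P5:0, P6:0)

Incidence matrix C (rows=places, cols=transitions):
        α    β    γ
   P0   0    0    2
   P1   0   -4    0
   P2  -2    0    0
   P3   4    0    0
   P4   1    0    0
   P5   0    0   -2
   P6   0    4    0

Candidate y = [0, 0, 2, 1, 0, 0, 0]; check y·C column-wise:
  col α: 2·-2 + 1·4 + 0·1 = 0
  col β: 0·-4 + 2·0 + 1·0 + 0·4 = 0
  col γ: 0·2 + 2·0 + 1·0 + 0·-2 = 0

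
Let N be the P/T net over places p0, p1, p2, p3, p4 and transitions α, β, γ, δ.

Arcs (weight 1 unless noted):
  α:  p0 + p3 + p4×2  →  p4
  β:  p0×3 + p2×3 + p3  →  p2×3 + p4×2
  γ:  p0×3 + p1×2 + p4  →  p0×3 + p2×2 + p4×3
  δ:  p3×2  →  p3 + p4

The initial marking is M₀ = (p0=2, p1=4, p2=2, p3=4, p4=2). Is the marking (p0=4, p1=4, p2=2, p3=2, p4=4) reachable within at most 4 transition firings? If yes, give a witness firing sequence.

NO — not reachable within 4 firings

depth 0: 1 marking
depth 1: 3 markings reached so far
depth 2: 5 markings reached so far
depth 3: 8 markings reached so far
depth 4: 10 markings reached so far
target is not among the 10 markings reachable within 4 steps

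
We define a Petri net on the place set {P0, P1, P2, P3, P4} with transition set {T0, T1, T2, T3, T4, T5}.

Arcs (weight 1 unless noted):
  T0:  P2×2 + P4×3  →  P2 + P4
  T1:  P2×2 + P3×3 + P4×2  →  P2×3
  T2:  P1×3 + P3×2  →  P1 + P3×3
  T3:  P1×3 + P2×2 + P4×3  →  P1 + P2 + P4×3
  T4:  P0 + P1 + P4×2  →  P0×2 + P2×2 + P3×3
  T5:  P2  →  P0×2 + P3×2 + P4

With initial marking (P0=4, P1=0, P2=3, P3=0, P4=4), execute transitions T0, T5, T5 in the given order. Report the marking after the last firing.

(P0=8, P1=0, P2=0, P3=4, P4=4)

step 1: fire T0:  (P0=4, P1=0, P2=3, P3=0, P4=4) → (P0=4, P1=0, P2=2, P3=0, P4=2)
step 2: fire T5:  (P0=4, P1=0, P2=2, P3=0, P4=2) → (P0=6, P1=0, P2=1, P3=2, P4=3)
step 3: fire T5:  (P0=6, P1=0, P2=1, P3=2, P4=3) → (P0=8, P1=0, P2=0, P3=4, P4=4)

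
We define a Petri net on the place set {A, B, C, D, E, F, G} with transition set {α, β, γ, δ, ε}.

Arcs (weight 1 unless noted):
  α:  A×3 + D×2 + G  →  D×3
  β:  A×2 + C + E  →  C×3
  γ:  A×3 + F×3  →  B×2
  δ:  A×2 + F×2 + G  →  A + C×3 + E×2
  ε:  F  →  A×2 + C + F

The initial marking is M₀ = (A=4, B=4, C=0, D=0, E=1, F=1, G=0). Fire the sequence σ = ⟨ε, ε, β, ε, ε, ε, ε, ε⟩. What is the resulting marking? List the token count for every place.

step 1: fire ε:  (A=4, B=4, C=0, D=0, E=1, F=1, G=0) → (A=6, B=4, C=1, D=0, E=1, F=1, G=0)
step 2: fire ε:  (A=6, B=4, C=1, D=0, E=1, F=1, G=0) → (A=8, B=4, C=2, D=0, E=1, F=1, G=0)
step 3: fire β:  (A=8, B=4, C=2, D=0, E=1, F=1, G=0) → (A=6, B=4, C=4, D=0, E=0, F=1, G=0)
step 4: fire ε:  (A=6, B=4, C=4, D=0, E=0, F=1, G=0) → (A=8, B=4, C=5, D=0, E=0, F=1, G=0)
step 5: fire ε:  (A=8, B=4, C=5, D=0, E=0, F=1, G=0) → (A=10, B=4, C=6, D=0, E=0, F=1, G=0)
step 6: fire ε:  (A=10, B=4, C=6, D=0, E=0, F=1, G=0) → (A=12, B=4, C=7, D=0, E=0, F=1, G=0)
step 7: fire ε:  (A=12, B=4, C=7, D=0, E=0, F=1, G=0) → (A=14, B=4, C=8, D=0, E=0, F=1, G=0)
step 8: fire ε:  (A=14, B=4, C=8, D=0, E=0, F=1, G=0) → (A=16, B=4, C=9, D=0, E=0, F=1, G=0)

(A=16, B=4, C=9, D=0, E=0, F=1, G=0)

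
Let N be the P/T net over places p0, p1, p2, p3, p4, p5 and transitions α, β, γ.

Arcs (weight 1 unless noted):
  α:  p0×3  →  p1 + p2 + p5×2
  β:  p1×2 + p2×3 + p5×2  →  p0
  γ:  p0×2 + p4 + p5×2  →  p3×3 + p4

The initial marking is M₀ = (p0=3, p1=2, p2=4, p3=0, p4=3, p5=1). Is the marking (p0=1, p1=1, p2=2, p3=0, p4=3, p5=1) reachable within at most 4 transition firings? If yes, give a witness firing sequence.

YES — reachable via ⟨α, β⟩ (2 firings)

step 1: fire α:  (p0=3, p1=2, p2=4, p3=0, p4=3, p5=1) → (p0=0, p1=3, p2=5, p3=0, p4=3, p5=3)
step 2: fire β:  (p0=0, p1=3, p2=5, p3=0, p4=3, p5=3) → (p0=1, p1=1, p2=2, p3=0, p4=3, p5=1)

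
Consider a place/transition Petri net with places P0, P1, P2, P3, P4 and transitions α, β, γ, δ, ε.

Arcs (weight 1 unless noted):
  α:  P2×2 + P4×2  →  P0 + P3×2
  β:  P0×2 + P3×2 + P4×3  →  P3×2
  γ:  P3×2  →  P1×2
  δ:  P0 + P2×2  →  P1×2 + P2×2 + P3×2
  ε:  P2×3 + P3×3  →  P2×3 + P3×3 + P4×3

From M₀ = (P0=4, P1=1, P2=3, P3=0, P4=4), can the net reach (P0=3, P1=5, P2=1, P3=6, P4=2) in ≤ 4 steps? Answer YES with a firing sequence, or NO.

step 1: fire δ:  (P0=4, P1=1, P2=3, P3=0, P4=4) → (P0=3, P1=3, P2=3, P3=2, P4=4)
step 2: fire δ:  (P0=3, P1=3, P2=3, P3=2, P4=4) → (P0=2, P1=5, P2=3, P3=4, P4=4)
step 3: fire α:  (P0=2, P1=5, P2=3, P3=4, P4=4) → (P0=3, P1=5, P2=1, P3=6, P4=2)

YES — reachable via ⟨δ, δ, α⟩ (3 firings)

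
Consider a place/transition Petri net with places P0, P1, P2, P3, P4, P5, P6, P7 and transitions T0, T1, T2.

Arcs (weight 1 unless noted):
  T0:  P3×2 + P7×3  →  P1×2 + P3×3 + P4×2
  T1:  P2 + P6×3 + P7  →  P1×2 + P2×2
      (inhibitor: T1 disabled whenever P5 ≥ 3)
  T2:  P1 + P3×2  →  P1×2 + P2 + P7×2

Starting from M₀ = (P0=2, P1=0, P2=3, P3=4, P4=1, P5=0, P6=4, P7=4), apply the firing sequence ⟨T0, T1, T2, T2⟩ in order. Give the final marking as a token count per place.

step 1: fire T0:  (P0=2, P1=0, P2=3, P3=4, P4=1, P5=0, P6=4, P7=4) → (P0=2, P1=2, P2=3, P3=5, P4=3, P5=0, P6=4, P7=1)
step 2: fire T1:  (P0=2, P1=2, P2=3, P3=5, P4=3, P5=0, P6=4, P7=1) → (P0=2, P1=4, P2=4, P3=5, P4=3, P5=0, P6=1, P7=0)
step 3: fire T2:  (P0=2, P1=4, P2=4, P3=5, P4=3, P5=0, P6=1, P7=0) → (P0=2, P1=5, P2=5, P3=3, P4=3, P5=0, P6=1, P7=2)
step 4: fire T2:  (P0=2, P1=5, P2=5, P3=3, P4=3, P5=0, P6=1, P7=2) → (P0=2, P1=6, P2=6, P3=1, P4=3, P5=0, P6=1, P7=4)

(P0=2, P1=6, P2=6, P3=1, P4=3, P5=0, P6=1, P7=4)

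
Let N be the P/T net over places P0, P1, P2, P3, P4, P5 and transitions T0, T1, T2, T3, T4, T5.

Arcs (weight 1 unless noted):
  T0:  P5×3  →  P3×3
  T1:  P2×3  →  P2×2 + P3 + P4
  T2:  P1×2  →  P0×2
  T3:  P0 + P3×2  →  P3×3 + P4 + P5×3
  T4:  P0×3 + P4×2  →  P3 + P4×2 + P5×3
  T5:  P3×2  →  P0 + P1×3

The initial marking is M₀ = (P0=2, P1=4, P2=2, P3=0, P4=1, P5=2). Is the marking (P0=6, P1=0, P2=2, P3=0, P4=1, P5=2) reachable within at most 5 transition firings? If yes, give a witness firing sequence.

YES — reachable via ⟨T2, T2⟩ (2 firings)

step 1: fire T2:  (P0=2, P1=4, P2=2, P3=0, P4=1, P5=2) → (P0=4, P1=2, P2=2, P3=0, P4=1, P5=2)
step 2: fire T2:  (P0=4, P1=2, P2=2, P3=0, P4=1, P5=2) → (P0=6, P1=0, P2=2, P3=0, P4=1, P5=2)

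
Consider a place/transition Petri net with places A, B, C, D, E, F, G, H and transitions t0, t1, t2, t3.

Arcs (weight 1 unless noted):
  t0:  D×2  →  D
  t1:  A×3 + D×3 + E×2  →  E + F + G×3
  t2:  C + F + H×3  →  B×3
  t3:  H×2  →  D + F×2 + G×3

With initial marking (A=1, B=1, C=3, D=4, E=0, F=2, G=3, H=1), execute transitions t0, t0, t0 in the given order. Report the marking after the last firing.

(A=1, B=1, C=3, D=1, E=0, F=2, G=3, H=1)

step 1: fire t0:  (A=1, B=1, C=3, D=4, E=0, F=2, G=3, H=1) → (A=1, B=1, C=3, D=3, E=0, F=2, G=3, H=1)
step 2: fire t0:  (A=1, B=1, C=3, D=3, E=0, F=2, G=3, H=1) → (A=1, B=1, C=3, D=2, E=0, F=2, G=3, H=1)
step 3: fire t0:  (A=1, B=1, C=3, D=2, E=0, F=2, G=3, H=1) → (A=1, B=1, C=3, D=1, E=0, F=2, G=3, H=1)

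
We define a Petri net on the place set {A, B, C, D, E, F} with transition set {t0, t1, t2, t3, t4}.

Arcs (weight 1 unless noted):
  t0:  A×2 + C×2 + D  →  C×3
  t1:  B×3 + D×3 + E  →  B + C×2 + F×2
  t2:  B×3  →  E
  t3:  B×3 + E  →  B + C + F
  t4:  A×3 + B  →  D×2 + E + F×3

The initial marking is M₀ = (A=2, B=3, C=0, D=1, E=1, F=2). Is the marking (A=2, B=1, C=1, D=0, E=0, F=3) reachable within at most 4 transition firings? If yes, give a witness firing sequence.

NO — not reachable within 4 firings

depth 0: 1 marking
depth 1: 3 markings reached so far
depth 2: 3 markings reached so far
(frontier empty at depth 2; search complete)
target is not among the 3 markings reachable within 4 steps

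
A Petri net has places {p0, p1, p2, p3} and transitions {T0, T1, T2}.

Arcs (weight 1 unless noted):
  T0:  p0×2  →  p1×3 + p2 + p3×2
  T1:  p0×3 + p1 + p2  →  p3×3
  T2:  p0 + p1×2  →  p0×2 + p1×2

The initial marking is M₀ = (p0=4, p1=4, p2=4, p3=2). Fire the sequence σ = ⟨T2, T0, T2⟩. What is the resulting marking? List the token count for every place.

step 1: fire T2:  (p0=4, p1=4, p2=4, p3=2) → (p0=5, p1=4, p2=4, p3=2)
step 2: fire T0:  (p0=5, p1=4, p2=4, p3=2) → (p0=3, p1=7, p2=5, p3=4)
step 3: fire T2:  (p0=3, p1=7, p2=5, p3=4) → (p0=4, p1=7, p2=5, p3=4)

(p0=4, p1=7, p2=5, p3=4)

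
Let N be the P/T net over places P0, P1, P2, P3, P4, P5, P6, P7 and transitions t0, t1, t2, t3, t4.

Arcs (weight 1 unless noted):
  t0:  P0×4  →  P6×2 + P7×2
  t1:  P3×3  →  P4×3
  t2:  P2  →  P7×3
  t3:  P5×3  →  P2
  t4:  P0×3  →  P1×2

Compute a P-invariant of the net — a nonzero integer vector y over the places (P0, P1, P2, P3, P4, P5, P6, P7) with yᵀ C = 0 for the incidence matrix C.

Incidence matrix C (rows=places, cols=transitions):
       t0   t1   t2   t3   t4
   P0  -4    0    0    0   -3
   P1   0    0    0    0    2
   P2   0    0   -1    1    0
   P3   0   -3    0    0    0
   P4   0    3    0    0    0
   P5   0    0    0   -3    0
   P6   2    0    0    0    0
   P7   2    0    3    0    0

Candidate y = [0, 0, 0, 1, 1, 0, 0, 0]; check y·C column-wise:
  col t0: 0·-4 + 1·0 + 1·0 + 0·2 + 0·2 = 0
  col t1: 1·-3 + 1·3 = 0
  col t2: 0·-1 + 1·0 + 1·0 + 0·3 = 0
  col t3: 0·1 + 1·0 + 1·0 + 0·-3 = 0
  col t4: 0·-3 + 0·2 + 1·0 + 1·0 = 0

y = (P0:0, P1:0, P2:0, P3:1, P4:1, P5:0, P6:0, P7:0)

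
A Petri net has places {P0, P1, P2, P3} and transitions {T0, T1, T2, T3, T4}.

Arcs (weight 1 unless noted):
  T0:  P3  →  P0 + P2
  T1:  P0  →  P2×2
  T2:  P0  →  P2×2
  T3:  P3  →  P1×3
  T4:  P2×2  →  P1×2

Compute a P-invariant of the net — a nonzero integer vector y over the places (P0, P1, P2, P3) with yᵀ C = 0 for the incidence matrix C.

Incidence matrix C (rows=places, cols=transitions):
       T0   T1   T2   T3   T4
   P0   1   -1   -1    0    0
   P1   0    0    0    3    2
   P2   1    2    2    0   -2
   P3  -1    0    0   -1    0

Candidate y = [2, 1, 1, 3]; check y·C column-wise:
  col T0: 2·1 + 1·0 + 1·1 + 3·-1 = 0
  col T1: 2·-1 + 1·0 + 1·2 + 3·0 = 0
  col T2: 2·-1 + 1·0 + 1·2 + 3·0 = 0
  col T3: 2·0 + 1·3 + 1·0 + 3·-1 = 0
  col T4: 2·0 + 1·2 + 1·-2 + 3·0 = 0

y = (P0:2, P1:1, P2:1, P3:3)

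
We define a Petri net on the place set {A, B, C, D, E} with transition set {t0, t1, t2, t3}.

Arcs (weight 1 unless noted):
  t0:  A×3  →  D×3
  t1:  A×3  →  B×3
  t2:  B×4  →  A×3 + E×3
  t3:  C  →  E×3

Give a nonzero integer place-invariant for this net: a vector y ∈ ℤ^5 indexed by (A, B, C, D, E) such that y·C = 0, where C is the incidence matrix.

y = (A:3, B:3, C:3, D:3, E:1)

Incidence matrix C (rows=places, cols=transitions):
       t0   t1   t2   t3
    A  -3   -3    3    0
    B   0    3   -4    0
    C   0    0    0   -1
    D   3    0    0    0
    E   0    0    3    3

Candidate y = [3, 3, 3, 3, 1]; check y·C column-wise:
  col t0: 3·-3 + 3·0 + 3·0 + 3·3 + 1·0 = 0
  col t1: 3·-3 + 3·3 + 3·0 + 3·0 + 1·0 = 0
  col t2: 3·3 + 3·-4 + 3·0 + 3·0 + 1·3 = 0
  col t3: 3·0 + 3·0 + 3·-1 + 3·0 + 1·3 = 0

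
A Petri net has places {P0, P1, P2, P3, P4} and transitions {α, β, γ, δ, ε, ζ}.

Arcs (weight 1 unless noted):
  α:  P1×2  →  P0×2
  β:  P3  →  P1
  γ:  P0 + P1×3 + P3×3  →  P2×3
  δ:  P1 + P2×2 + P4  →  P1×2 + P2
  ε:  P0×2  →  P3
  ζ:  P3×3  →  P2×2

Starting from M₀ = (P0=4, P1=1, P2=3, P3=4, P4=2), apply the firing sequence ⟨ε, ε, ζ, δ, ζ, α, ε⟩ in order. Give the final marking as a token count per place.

(P0=0, P1=0, P2=6, P3=1, P4=1)

step 1: fire ε:  (P0=4, P1=1, P2=3, P3=4, P4=2) → (P0=2, P1=1, P2=3, P3=5, P4=2)
step 2: fire ε:  (P0=2, P1=1, P2=3, P3=5, P4=2) → (P0=0, P1=1, P2=3, P3=6, P4=2)
step 3: fire ζ:  (P0=0, P1=1, P2=3, P3=6, P4=2) → (P0=0, P1=1, P2=5, P3=3, P4=2)
step 4: fire δ:  (P0=0, P1=1, P2=5, P3=3, P4=2) → (P0=0, P1=2, P2=4, P3=3, P4=1)
step 5: fire ζ:  (P0=0, P1=2, P2=4, P3=3, P4=1) → (P0=0, P1=2, P2=6, P3=0, P4=1)
step 6: fire α:  (P0=0, P1=2, P2=6, P3=0, P4=1) → (P0=2, P1=0, P2=6, P3=0, P4=1)
step 7: fire ε:  (P0=2, P1=0, P2=6, P3=0, P4=1) → (P0=0, P1=0, P2=6, P3=1, P4=1)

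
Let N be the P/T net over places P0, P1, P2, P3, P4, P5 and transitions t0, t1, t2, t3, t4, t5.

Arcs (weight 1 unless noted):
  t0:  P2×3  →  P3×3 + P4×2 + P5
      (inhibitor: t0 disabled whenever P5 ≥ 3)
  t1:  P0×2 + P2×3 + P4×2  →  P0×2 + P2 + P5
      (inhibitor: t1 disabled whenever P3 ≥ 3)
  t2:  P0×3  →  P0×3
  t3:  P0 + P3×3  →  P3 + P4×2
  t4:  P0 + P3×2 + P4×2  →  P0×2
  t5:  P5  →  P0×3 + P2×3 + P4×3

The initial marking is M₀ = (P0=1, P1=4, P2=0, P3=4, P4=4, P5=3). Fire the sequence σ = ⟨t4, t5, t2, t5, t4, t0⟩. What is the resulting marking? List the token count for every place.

step 1: fire t4:  (P0=1, P1=4, P2=0, P3=4, P4=4, P5=3) → (P0=2, P1=4, P2=0, P3=2, P4=2, P5=3)
step 2: fire t5:  (P0=2, P1=4, P2=0, P3=2, P4=2, P5=3) → (P0=5, P1=4, P2=3, P3=2, P4=5, P5=2)
step 3: fire t2:  (P0=5, P1=4, P2=3, P3=2, P4=5, P5=2) → (P0=5, P1=4, P2=3, P3=2, P4=5, P5=2)
step 4: fire t5:  (P0=5, P1=4, P2=3, P3=2, P4=5, P5=2) → (P0=8, P1=4, P2=6, P3=2, P4=8, P5=1)
step 5: fire t4:  (P0=8, P1=4, P2=6, P3=2, P4=8, P5=1) → (P0=9, P1=4, P2=6, P3=0, P4=6, P5=1)
step 6: fire t0:  (P0=9, P1=4, P2=6, P3=0, P4=6, P5=1) → (P0=9, P1=4, P2=3, P3=3, P4=8, P5=2)

(P0=9, P1=4, P2=3, P3=3, P4=8, P5=2)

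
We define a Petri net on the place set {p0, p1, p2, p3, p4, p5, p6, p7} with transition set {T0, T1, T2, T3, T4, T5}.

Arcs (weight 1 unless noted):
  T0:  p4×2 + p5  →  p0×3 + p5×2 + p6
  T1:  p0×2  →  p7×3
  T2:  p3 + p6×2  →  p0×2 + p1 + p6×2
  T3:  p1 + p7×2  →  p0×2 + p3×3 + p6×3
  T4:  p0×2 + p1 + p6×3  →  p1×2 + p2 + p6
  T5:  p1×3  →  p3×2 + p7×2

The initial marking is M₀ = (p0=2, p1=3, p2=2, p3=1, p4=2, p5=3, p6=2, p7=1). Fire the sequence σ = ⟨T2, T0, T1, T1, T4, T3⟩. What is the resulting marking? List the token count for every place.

(p0=3, p1=4, p2=3, p3=3, p4=0, p5=4, p6=4, p7=5)

step 1: fire T2:  (p0=2, p1=3, p2=2, p3=1, p4=2, p5=3, p6=2, p7=1) → (p0=4, p1=4, p2=2, p3=0, p4=2, p5=3, p6=2, p7=1)
step 2: fire T0:  (p0=4, p1=4, p2=2, p3=0, p4=2, p5=3, p6=2, p7=1) → (p0=7, p1=4, p2=2, p3=0, p4=0, p5=4, p6=3, p7=1)
step 3: fire T1:  (p0=7, p1=4, p2=2, p3=0, p4=0, p5=4, p6=3, p7=1) → (p0=5, p1=4, p2=2, p3=0, p4=0, p5=4, p6=3, p7=4)
step 4: fire T1:  (p0=5, p1=4, p2=2, p3=0, p4=0, p5=4, p6=3, p7=4) → (p0=3, p1=4, p2=2, p3=0, p4=0, p5=4, p6=3, p7=7)
step 5: fire T4:  (p0=3, p1=4, p2=2, p3=0, p4=0, p5=4, p6=3, p7=7) → (p0=1, p1=5, p2=3, p3=0, p4=0, p5=4, p6=1, p7=7)
step 6: fire T3:  (p0=1, p1=5, p2=3, p3=0, p4=0, p5=4, p6=1, p7=7) → (p0=3, p1=4, p2=3, p3=3, p4=0, p5=4, p6=4, p7=5)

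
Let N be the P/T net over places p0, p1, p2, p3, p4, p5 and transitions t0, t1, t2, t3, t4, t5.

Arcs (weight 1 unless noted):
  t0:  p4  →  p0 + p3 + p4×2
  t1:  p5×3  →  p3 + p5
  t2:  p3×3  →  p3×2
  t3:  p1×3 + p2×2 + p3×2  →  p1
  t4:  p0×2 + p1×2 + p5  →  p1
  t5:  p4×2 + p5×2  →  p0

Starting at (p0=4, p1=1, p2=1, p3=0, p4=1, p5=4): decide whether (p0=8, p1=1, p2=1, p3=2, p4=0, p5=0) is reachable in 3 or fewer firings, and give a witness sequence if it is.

NO — not reachable within 3 firings

depth 0: 1 marking
depth 1: 3 markings reached so far
depth 2: 6 markings reached so far
depth 3: 10 markings reached so far
target is not among the 10 markings reachable within 3 steps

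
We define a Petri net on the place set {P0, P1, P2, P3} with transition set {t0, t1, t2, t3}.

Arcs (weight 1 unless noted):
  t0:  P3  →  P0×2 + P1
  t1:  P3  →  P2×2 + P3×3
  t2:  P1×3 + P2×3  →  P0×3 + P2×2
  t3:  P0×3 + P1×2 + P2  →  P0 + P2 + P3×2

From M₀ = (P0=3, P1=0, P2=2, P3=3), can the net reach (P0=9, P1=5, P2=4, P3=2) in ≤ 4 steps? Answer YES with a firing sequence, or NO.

depth 0: 1 marking
depth 1: 3 markings reached so far
depth 2: 6 markings reached so far
depth 3: 11 markings reached so far
depth 4: 17 markings reached so far
target is not among the 17 markings reachable within 4 steps

NO — not reachable within 4 firings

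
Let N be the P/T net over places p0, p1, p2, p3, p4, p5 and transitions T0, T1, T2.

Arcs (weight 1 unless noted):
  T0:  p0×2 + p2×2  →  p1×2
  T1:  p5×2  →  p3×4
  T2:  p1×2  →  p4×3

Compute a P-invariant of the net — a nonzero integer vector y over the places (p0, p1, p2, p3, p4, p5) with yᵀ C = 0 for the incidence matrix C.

y = (p0:1, p1:0, p2:-1, p3:0, p4:0, p5:0)

Incidence matrix C (rows=places, cols=transitions):
       T0   T1   T2
   p0  -2    0    0
   p1   2    0   -2
   p2  -2    0    0
   p3   0    4    0
   p4   0    0    3
   p5   0   -2    0

Candidate y = [1, 0, -1, 0, 0, 0]; check y·C column-wise:
  col T0: 1·-2 + 0·2 + -1·-2 = 0
  col T1: 1·0 + -1·0 + 0·4 + 0·-2 = 0
  col T2: 1·0 + 0·-2 + -1·0 + 0·3 = 0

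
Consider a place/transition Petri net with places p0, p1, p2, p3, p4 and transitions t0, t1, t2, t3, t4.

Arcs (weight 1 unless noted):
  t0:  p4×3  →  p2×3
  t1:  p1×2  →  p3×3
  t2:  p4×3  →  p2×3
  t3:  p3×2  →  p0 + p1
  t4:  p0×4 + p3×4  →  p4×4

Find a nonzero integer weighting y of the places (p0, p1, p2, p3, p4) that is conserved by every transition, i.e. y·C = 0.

y = (p0:1, p1:3, p2:3, p3:2, p4:3)

Incidence matrix C (rows=places, cols=transitions):
       t0   t1   t2   t3   t4
   p0   0    0    0    1   -4
   p1   0   -2    0    1    0
   p2   3    0    3    0    0
   p3   0    3    0   -2   -4
   p4  -3    0   -3    0    4

Candidate y = [1, 3, 3, 2, 3]; check y·C column-wise:
  col t0: 1·0 + 3·0 + 3·3 + 2·0 + 3·-3 = 0
  col t1: 1·0 + 3·-2 + 3·0 + 2·3 + 3·0 = 0
  col t2: 1·0 + 3·0 + 3·3 + 2·0 + 3·-3 = 0
  col t3: 1·1 + 3·1 + 3·0 + 2·-2 + 3·0 = 0
  col t4: 1·-4 + 3·0 + 3·0 + 2·-4 + 3·4 = 0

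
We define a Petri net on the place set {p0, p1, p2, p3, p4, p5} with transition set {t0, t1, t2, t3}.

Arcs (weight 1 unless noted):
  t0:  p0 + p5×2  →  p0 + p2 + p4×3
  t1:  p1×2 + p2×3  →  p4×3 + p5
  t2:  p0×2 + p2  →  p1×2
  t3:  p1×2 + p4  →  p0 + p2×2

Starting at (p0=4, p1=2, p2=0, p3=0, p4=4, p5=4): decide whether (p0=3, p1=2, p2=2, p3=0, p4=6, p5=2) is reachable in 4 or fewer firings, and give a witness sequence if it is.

YES — reachable via ⟨t0, t2, t3⟩ (3 firings)

step 1: fire t0:  (p0=4, p1=2, p2=0, p3=0, p4=4, p5=4) → (p0=4, p1=2, p2=1, p3=0, p4=7, p5=2)
step 2: fire t2:  (p0=4, p1=2, p2=1, p3=0, p4=7, p5=2) → (p0=2, p1=4, p2=0, p3=0, p4=7, p5=2)
step 3: fire t3:  (p0=2, p1=4, p2=0, p3=0, p4=7, p5=2) → (p0=3, p1=2, p2=2, p3=0, p4=6, p5=2)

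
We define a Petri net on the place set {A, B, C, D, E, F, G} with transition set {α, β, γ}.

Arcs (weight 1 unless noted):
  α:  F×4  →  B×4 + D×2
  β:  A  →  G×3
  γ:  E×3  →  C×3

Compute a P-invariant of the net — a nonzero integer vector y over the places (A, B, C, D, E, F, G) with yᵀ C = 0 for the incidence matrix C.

Incidence matrix C (rows=places, cols=transitions):
        α    β    γ
    A   0   -1    0
    B   4    0    0
    C   0    0    3
    D   2    0    0
    E   0    0   -3
    F  -4    0    0
    G   0    3    0

Candidate y = [0, 1, 0, -2, 0, 0, 0]; check y·C column-wise:
  col α: 1·4 + -2·2 + 0·-4 = 0
  col β: 0·-1 + 1·0 + -2·0 + 0·3 = 0
  col γ: 1·0 + 0·3 + -2·0 + 0·-3 = 0

y = (A:0, B:1, C:0, D:-2, E:0, F:0, G:0)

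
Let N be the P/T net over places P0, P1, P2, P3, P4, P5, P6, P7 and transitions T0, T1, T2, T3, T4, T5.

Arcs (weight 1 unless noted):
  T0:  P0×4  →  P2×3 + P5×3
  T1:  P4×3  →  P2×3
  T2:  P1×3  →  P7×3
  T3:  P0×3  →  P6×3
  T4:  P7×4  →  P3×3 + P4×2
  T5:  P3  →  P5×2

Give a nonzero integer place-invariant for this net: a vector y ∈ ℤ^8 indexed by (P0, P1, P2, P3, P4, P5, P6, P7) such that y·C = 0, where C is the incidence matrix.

y = (P0:3, P1:0, P2:6, P3:-4, P4:6, P5:-2, P6:3, P7:0)

Incidence matrix C (rows=places, cols=transitions):
       T0   T1   T2   T3   T4   T5
   P0  -4    0    0   -3    0    0
   P1   0    0   -3    0    0    0
   P2   3    3    0    0    0    0
   P3   0    0    0    0    3   -1
   P4   0   -3    0    0    2    0
   P5   3    0    0    0    0    2
   P6   0    0    0    3    0    0
   P7   0    0    3    0   -4    0

Candidate y = [3, 0, 6, -4, 6, -2, 3, 0]; check y·C column-wise:
  col T0: 3·-4 + 6·3 + -4·0 + 6·0 + -2·3 + 3·0 = 0
  col T1: 3·0 + 6·3 + -4·0 + 6·-3 + -2·0 + 3·0 = 0
  col T2: 3·0 + 0·-3 + 6·0 + -4·0 + 6·0 + -2·0 + 3·0 + 0·3 = 0
  col T3: 3·-3 + 6·0 + -4·0 + 6·0 + -2·0 + 3·3 = 0
  col T4: 3·0 + 6·0 + -4·3 + 6·2 + -2·0 + 3·0 + 0·-4 = 0
  col T5: 3·0 + 6·0 + -4·-1 + 6·0 + -2·2 + 3·0 = 0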